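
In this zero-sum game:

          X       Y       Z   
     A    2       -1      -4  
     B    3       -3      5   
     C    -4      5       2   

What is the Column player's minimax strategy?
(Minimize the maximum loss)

Column should play X, value = 3

Work:
Column player minimizes Row's maximum payoff:
Column X: max payoff to Row = 3
Column Y: max payoff to Row = 5
Column Z: max payoff to Row = 5
Minimum is 3, achieved by column X.
Minimax strategy: X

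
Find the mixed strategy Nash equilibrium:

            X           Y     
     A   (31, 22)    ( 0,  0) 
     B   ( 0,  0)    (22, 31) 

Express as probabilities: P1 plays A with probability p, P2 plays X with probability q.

p = 0.5849, q = 0.4151

Work:
Find probabilities that make opponent indifferent:
P2 chooses q to make P1 indifferent between A and B
P1 chooses p to make P2 indifferent between X and Y
Mixed NE: P1 plays (A: 0.5849, B: 0.4151), P2 plays (X: 0.4151, Y: 0.5849)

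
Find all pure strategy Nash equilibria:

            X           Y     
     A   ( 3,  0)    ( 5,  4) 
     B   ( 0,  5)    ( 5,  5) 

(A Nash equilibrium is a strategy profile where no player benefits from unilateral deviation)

Nash equilibrium: (A, Y), (B, Y)

Work:
Best responses:
  P1 vs X: payoffs [3, 0] → best response A (payoff 3)
  P1 vs Y: payoffs [5, 5] → best response A/B (payoff 5)
  P2 vs A: payoffs [0, 4] → best response Y (payoff 4)
  P2 vs B: payoffs [5, 5] → best response X/Y (payoff 5)
Mutual best responses: (A,Y), (B,Y) → Nash equilibria.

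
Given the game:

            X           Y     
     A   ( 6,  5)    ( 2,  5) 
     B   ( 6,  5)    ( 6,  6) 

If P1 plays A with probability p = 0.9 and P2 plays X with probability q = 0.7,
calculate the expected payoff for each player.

E[P1] = 4.92, E[P2] = 5.03

Work:
E[P1] = p·q·π₁(A,X) + p·(1-q)·π₁(A,Y) + (1-p)·q·π₁(B,X) + (1-p)·(1-q)·π₁(B,Y)
= 0.9·0.7·6 + 0.9·0.3·2 + 0.1·0.7·6 + 0.1·0.3·6
= 4.92

E[P2] = 5.03 (similar calculation)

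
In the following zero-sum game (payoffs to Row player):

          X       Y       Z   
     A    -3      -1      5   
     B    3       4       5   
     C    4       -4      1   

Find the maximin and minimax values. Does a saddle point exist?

Maximin = 3, Minimax = 4, Saddle: False

Work:
Row minimums: [-3, 3, -4] → maximin = 3
Column maximums: [4, 4, 5] → minimax = 4
No saddle point (maximin ≠ minimax). Mixed strategy needed.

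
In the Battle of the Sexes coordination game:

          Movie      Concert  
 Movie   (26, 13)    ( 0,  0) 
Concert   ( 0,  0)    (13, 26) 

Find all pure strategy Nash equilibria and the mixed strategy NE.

Pure NE: (Movie, Movie) and (Concert, Concert); Mixed NE: p = 0.6667, q = 0.3333

Work:
Check pure NE:
(Movie, Movie): (26, 13) - no unilateral deviation beneficial
(Concert, Concert): (13, 26) - no unilateral deviation beneficial
Mixed NE: P1 plays Movie with p = 0.6667, P2 plays Movie with q = 0.3333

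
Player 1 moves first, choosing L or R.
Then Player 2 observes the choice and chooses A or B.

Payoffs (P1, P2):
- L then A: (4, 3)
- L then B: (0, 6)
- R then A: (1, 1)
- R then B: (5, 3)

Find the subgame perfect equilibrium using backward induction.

P1 plays R, P2 plays B after L and B after R; Payoff (5, 3)

Work:
Backward induction:
After L: P2 chooses B → P1 gets 0
After R: P2 chooses B → P1 gets 5
P1 chooses R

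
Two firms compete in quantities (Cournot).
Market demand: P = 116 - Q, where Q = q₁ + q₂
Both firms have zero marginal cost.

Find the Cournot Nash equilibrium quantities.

q₁* = q₂* = 38.67; P* = 38.67

Work:
Profit: π_i = P·q_i = (a - q_i - q_j)·q_i
FOC: ∂π_i/∂q_i = a - 2q_i - q_j = 0
Reaction function: q_i = (116 - q_j)/2
Symmetry: q* = 116/3 = 38.67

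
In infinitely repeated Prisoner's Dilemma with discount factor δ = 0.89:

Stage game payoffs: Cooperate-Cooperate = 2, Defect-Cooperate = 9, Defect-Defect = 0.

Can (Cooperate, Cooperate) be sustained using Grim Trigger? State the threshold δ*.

δ* = 0.7778; since δ = 0.89 ≥ 0.7778, cooperation can be sustained

Work:
For Grim Trigger:
Cooperate forever: 2/(1-δ)
Defect then punished: 9 + 0·δ/(1-δ)
Need: 2/(1-δ) ≥ 9 + 0·δ/(1-δ)
Solving: δ ≥ (T-R)/(T-P) = (9-2)/(9-0) = 0.7778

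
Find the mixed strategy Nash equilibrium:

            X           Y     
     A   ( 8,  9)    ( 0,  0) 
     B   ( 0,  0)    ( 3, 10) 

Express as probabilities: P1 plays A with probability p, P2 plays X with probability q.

p = 0.5263, q = 0.2727

Work:
Find probabilities that make opponent indifferent:
P2 chooses q to make P1 indifferent between A and B
P1 chooses p to make P2 indifferent between X and Y
Mixed NE: P1 plays (A: 0.5263, B: 0.4737), P2 plays (X: 0.2727, Y: 0.7273)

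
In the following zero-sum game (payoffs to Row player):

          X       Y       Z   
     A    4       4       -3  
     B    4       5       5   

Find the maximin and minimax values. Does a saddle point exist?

Maximin = 4, Minimax = 4, Saddle: True

Work:
Row minimums: [-3, 4] → maximin = 4
Column maximums: [4, 5, 5] → minimax = 4
Saddle point exists! Game value = 4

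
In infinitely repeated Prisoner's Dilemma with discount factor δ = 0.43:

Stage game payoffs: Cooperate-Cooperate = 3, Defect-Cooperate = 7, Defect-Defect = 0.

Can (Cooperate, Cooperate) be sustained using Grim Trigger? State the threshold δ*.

δ* = 0.5714; since δ = 0.43 < 0.5714, cooperation cannot be sustained

Work:
For Grim Trigger:
Cooperate forever: 3/(1-δ)
Defect then punished: 7 + 0·δ/(1-δ)
Need: 3/(1-δ) ≥ 7 + 0·δ/(1-δ)
Solving: δ ≥ (T-R)/(T-P) = (7-3)/(7-0) = 0.5714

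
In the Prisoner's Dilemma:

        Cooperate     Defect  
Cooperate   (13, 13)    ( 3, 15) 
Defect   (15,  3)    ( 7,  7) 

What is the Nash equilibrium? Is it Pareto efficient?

(Defect, Defect) is NE; not Pareto efficient

Work:
Defect dominates Cooperate for both players:
If P2 cooperates: Defect (15) > Cooperate (13)
If P2 defects: Defect (7) > Cooperate (3)
NE: (Defect, Defect) with payoff (7, 7)
But (Cooperate, Cooperate) = (13, 13) Pareto dominates (7, 7)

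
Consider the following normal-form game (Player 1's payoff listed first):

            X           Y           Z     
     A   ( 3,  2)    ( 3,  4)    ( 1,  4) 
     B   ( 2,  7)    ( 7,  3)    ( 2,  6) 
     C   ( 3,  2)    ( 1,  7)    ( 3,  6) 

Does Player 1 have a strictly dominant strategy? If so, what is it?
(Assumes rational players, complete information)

No strictly dominant strategy exists for Player 1

Work:
A strategy strictly dominates another if it gives a strictly higher payoff against every opponent action. Compare each pair of P1's strategies column-by-column:
  A vs B: [3 vs 2, 3 vs 7, 1 vs 2] → A does not strictly dominate B (column Y: 3 ≤ 7)
  A vs C: [3 vs 3, 3 vs 1, 1 vs 3] → A does not strictly dominate C (column X: 3 ≤ 3)
  B vs A: [2 vs 3, 7 vs 3, 2 vs 1] → B does not strictly dominate A (column X: 2 ≤ 3)
  B vs C: [2 vs 3, 7 vs 1, 2 vs 3] → B does not strictly dominate C (column X: 2 ≤ 3)
  C vs A: [3 vs 3, 1 vs 3, 3 vs 1] → C does not strictly dominate A (column X: 3 ≤ 3)
  C vs B: [3 vs 2, 1 vs 7, 3 vs 2] → C does not strictly dominate B (column Y: 1 ≤ 7)
No single strategy strictly dominates all others → no strictly dominant strategy.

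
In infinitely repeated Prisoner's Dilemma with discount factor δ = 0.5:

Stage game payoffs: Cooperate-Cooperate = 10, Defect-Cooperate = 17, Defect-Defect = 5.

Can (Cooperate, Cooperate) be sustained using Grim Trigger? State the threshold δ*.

δ* = 0.5833; since δ = 0.5 < 0.5833, cooperation cannot be sustained

Work:
For Grim Trigger:
Cooperate forever: 10/(1-δ)
Defect then punished: 17 + 5·δ/(1-δ)
Need: 10/(1-δ) ≥ 17 + 5·δ/(1-δ)
Solving: δ ≥ (T-R)/(T-P) = (17-10)/(17-5) = 0.5833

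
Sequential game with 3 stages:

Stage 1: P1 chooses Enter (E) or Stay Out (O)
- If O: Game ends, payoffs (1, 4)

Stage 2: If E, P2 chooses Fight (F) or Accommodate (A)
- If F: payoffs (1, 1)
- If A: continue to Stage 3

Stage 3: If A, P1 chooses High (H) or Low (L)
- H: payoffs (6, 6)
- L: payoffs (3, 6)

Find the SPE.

SPE: (E, A, H); Outcome (6, 6)

Work:
Stage 3: P1 chooses H (6 vs 3)
Stage 2: P2: F->1, A->6 (anticipating H). Choose A
Stage 1: P1: O->1, E->6 (anticipating A, H). Choose E
SPE path: E -> A -> H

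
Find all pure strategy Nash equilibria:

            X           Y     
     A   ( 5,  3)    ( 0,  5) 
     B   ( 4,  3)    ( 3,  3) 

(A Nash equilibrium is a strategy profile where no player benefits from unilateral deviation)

Nash equilibrium: (B, Y)

Work:
Best responses:
  P1 vs X: payoffs [5, 4] → best response A (payoff 5)
  P1 vs Y: payoffs [0, 3] → best response B (payoff 3)
  P2 vs A: payoffs [3, 5] → best response Y (payoff 5)
  P2 vs B: payoffs [3, 3] → best response X/Y (payoff 3)
Mutual best responses: (B,Y) → Nash equilibria.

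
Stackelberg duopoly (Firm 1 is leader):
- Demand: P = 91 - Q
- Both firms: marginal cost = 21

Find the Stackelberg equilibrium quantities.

q₁* (leader) = 35.0, q₂* (follower) = 17.5

Work:
Follower's reaction: q₂ = (a - c - q₁)/2
Leader substitutes: π₁ = q₁·(a - q₁ - (a-c-q₁)/2 - c)
FOC: q₁* = (91 - 21)/2 = 35.00
Then: q₂* = (91 - 21 - 35.0)/2 = 17.50
Leader has first-mover advantage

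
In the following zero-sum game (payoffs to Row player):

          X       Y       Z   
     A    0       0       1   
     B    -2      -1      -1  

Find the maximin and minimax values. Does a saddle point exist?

Maximin = 0, Minimax = 0, Saddle: True

Work:
Row minimums: [0, -2] → maximin = 0
Column maximums: [0, 0, 1] → minimax = 0
Saddle point exists! Game value = 0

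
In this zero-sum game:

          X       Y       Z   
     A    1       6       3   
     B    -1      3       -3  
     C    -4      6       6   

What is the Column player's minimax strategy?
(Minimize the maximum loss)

Column should play X, value = 1

Work:
Column player minimizes Row's maximum payoff:
Column X: max payoff to Row = 1
Column Y: max payoff to Row = 6
Column Z: max payoff to Row = 6
Minimum is 1, achieved by column X.
Minimax strategy: X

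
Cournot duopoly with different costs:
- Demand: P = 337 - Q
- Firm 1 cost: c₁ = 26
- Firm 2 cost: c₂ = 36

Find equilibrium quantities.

q₁* = 107.0, q₂* = 97.0

Work:
Reaction: q₁ = (337 - 26 - q₂)/2
Reaction: q₂ = (337 - 36 - q₁)/2
Solve simultaneously:
q₁* = (337 - 2×26 + 36)/3 = 107.0
q₂* = (337 - 2×36 + 26)/3 = 97.0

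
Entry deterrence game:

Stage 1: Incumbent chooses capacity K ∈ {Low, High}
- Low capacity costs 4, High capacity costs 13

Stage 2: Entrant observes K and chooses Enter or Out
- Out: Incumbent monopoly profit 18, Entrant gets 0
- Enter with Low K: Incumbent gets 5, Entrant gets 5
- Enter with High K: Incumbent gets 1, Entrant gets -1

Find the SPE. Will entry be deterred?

SPE: (High, Enter|Low, Out|High); Entry deterred. Incumbent net profit = 5

Work:
After Low K: Entrant enters (5 > 0)
After High K: Entrant stays out (-1 < 0)
Incumbent: Low → 5−4=1, High → 18−13=5
Incumbent chooses High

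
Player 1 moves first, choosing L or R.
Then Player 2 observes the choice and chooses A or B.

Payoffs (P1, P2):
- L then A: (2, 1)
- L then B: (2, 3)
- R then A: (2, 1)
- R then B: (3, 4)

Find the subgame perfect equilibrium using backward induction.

P1 plays R, P2 plays B after L and B after R; Payoff (3, 4)

Work:
Backward induction:
After L: P2 chooses B → P1 gets 2
After R: P2 chooses B → P1 gets 3
P1 chooses R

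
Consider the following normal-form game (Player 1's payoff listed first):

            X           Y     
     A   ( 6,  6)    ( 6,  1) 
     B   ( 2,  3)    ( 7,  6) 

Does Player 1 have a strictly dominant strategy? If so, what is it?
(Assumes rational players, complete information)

No strictly dominant strategy exists for Player 1

Work:
A strategy strictly dominates another if it gives a strictly higher payoff against every opponent action. Compare each pair of P1's strategies column-by-column:
  A vs B: [6 vs 2, 6 vs 7] → A does not strictly dominate B (column Y: 6 ≤ 7)
  B vs A: [2 vs 6, 7 vs 6] → B does not strictly dominate A (column X: 2 ≤ 6)
No single strategy strictly dominates all others → no strictly dominant strategy.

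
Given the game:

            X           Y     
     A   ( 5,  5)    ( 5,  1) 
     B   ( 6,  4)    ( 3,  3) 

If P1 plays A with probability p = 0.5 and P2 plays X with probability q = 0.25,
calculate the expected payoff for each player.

E[P1] = 4.375, E[P2] = 2.625

Work:
E[P1] = p·q·π₁(A,X) + p·(1-q)·π₁(A,Y) + (1-p)·q·π₁(B,X) + (1-p)·(1-q)·π₁(B,Y)
= 0.5·0.25·5 + 0.5·0.75·5 + 0.5·0.25·6 + 0.5·0.75·3
= 4.375

E[P2] = 2.625 (similar calculation)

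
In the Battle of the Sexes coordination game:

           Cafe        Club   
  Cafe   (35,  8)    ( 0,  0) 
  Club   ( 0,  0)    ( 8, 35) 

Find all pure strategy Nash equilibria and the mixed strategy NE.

Pure NE: (Cafe, Cafe) and (Club, Club); Mixed NE: p = 0.814, q = 0.186

Work:
Check pure NE:
(Cafe, Cafe): (35, 8) - no unilateral deviation beneficial
(Club, Club): (8, 35) - no unilateral deviation beneficial
Mixed NE: P1 plays Cafe with p = 0.814, P2 plays Cafe with q = 0.186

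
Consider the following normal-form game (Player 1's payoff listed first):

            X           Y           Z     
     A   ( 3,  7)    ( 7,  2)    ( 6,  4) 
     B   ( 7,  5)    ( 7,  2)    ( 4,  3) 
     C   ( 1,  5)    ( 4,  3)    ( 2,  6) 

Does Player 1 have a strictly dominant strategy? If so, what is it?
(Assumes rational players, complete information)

No strictly dominant strategy exists for Player 1

Work:
A strategy strictly dominates another if it gives a strictly higher payoff against every opponent action. Compare each pair of P1's strategies column-by-column:
  A vs B: [3 vs 7, 7 vs 7, 6 vs 4] → A does not strictly dominate B (column X: 3 ≤ 7)
  A vs C: [3 vs 1, 7 vs 4, 6 vs 2] → A strictly dominates C
  B vs A: [7 vs 3, 7 vs 7, 4 vs 6] → B does not strictly dominate A (column Y: 7 ≤ 7)
  B vs C: [7 vs 1, 7 vs 4, 4 vs 2] → B strictly dominates C
  C vs A: [1 vs 3, 4 vs 7, 2 vs 6] → C does not strictly dominate A (column X: 1 ≤ 3)
  C vs B: [1 vs 7, 4 vs 7, 2 vs 4] → C does not strictly dominate B (column X: 1 ≤ 7)
No single strategy strictly dominates all others → no strictly dominant strategy.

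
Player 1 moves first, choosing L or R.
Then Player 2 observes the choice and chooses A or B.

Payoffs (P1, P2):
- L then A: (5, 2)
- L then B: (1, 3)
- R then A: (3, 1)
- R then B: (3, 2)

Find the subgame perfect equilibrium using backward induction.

P1 plays R, P2 plays B after L and B after R; Payoff (3, 2)

Work:
Backward induction:
After L: P2 chooses B → P1 gets 1
After R: P2 chooses B → P1 gets 3
P1 chooses R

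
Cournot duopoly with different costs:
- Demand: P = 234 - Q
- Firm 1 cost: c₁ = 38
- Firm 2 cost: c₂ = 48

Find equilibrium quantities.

q₁* = 68.67, q₂* = 58.67

Work:
Reaction: q₁ = (234 - 38 - q₂)/2
Reaction: q₂ = (234 - 48 - q₁)/2
Solve simultaneously:
q₁* = (234 - 2×38 + 48)/3 = 68.67
q₂* = (234 - 2×48 + 38)/3 = 58.67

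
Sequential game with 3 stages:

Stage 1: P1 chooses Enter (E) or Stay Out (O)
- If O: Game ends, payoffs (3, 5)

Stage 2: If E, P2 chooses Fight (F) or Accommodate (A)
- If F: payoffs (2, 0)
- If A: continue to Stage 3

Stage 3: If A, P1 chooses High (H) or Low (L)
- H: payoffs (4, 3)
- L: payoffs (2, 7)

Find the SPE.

SPE: (E, A, H); Outcome (4, 3)

Work:
Stage 3: P1 chooses H (4 vs 2)
Stage 2: P2: F->0, A->3 (anticipating H). Choose A
Stage 1: P1: O->3, E->4 (anticipating A, H). Choose E
SPE path: E -> A -> H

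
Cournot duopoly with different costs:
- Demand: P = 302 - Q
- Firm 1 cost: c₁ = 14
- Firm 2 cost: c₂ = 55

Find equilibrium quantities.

q₁* = 109.67, q₂* = 68.67

Work:
Reaction: q₁ = (302 - 14 - q₂)/2
Reaction: q₂ = (302 - 55 - q₁)/2
Solve simultaneously:
q₁* = (302 - 2×14 + 55)/3 = 109.67
q₂* = (302 - 2×55 + 14)/3 = 68.67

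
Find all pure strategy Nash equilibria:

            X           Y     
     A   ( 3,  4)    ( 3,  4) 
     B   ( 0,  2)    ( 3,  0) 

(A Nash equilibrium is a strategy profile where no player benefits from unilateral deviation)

Nash equilibrium: (A, X), (A, Y)

Work:
Best responses:
  P1 vs X: payoffs [3, 0] → best response A (payoff 3)
  P1 vs Y: payoffs [3, 3] → best response A/B (payoff 3)
  P2 vs A: payoffs [4, 4] → best response X/Y (payoff 4)
  P2 vs B: payoffs [2, 0] → best response X (payoff 2)
Mutual best responses: (A,X), (A,Y) → Nash equilibria.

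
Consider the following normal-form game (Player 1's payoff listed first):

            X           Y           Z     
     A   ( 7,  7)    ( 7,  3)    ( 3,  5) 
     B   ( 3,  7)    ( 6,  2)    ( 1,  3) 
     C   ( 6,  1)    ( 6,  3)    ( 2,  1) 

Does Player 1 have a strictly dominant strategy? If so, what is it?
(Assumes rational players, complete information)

Yes, Player 1's strictly dominant strategy is A

Work:
A strategy strictly dominates another if it gives a strictly higher payoff against every opponent action. Compare each pair of P1's strategies column-by-column:
  A vs B: [7 vs 3, 7 vs 6, 3 vs 1] → A strictly dominates B
  A vs C: [7 vs 6, 7 vs 6, 3 vs 2] → A strictly dominates C
  B vs A: [3 vs 7, 6 vs 7, 1 vs 3] → B does not strictly dominate A (column X: 3 ≤ 7)
  B vs C: [3 vs 6, 6 vs 6, 1 vs 2] → B does not strictly dominate C (column X: 3 ≤ 6)
  C vs A: [6 vs 7, 6 vs 7, 2 vs 3] → C does not strictly dominate A (column X: 6 ≤ 7)
  C vs B: [6 vs 3, 6 vs 6, 2 vs 1] → C does not strictly dominate B (column Y: 6 ≤ 6)
A strictly dominates every other strategy → strictly dominant.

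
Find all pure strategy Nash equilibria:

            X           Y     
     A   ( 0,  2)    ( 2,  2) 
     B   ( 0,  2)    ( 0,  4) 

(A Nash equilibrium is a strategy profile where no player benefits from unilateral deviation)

Nash equilibrium: (A, X), (A, Y)

Work:
Best responses:
  P1 vs X: payoffs [0, 0] → best response A/B (payoff 0)
  P1 vs Y: payoffs [2, 0] → best response A (payoff 2)
  P2 vs A: payoffs [2, 2] → best response X/Y (payoff 2)
  P2 vs B: payoffs [2, 4] → best response Y (payoff 4)
Mutual best responses: (A,X), (A,Y) → Nash equilibria.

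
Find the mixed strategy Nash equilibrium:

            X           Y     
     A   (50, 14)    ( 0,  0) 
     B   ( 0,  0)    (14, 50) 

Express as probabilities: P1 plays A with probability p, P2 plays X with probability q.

p = 0.7812, q = 0.2188

Work:
Find probabilities that make opponent indifferent:
P2 chooses q to make P1 indifferent between A and B
P1 chooses p to make P2 indifferent between X and Y
Mixed NE: P1 plays (A: 0.7812, B: 0.2188), P2 plays (X: 0.2188, Y: 0.7812)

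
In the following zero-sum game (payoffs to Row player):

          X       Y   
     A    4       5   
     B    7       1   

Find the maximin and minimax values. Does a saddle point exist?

Maximin = 4, Minimax = 5, Saddle: False

Work:
Row minimums: [4, 1] → maximin = 4
Column maximums: [7, 5] → minimax = 5
No saddle point (maximin ≠ minimax). Mixed strategy needed.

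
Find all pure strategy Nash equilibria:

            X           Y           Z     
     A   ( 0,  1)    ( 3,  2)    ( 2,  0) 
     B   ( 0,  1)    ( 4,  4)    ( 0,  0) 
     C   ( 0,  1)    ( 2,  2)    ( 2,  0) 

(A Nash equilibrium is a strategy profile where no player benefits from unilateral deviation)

Nash equilibrium: (B, Y)

Work:
Best responses:
  P1 vs X: payoffs [0, 0, 0] → best response A/B/C (payoff 0)
  P1 vs Y: payoffs [3, 4, 2] → best response B (payoff 4)
  P1 vs Z: payoffs [2, 0, 2] → best response A/C (payoff 2)
  P2 vs A: payoffs [1, 2, 0] → best response Y (payoff 2)
  P2 vs B: payoffs [1, 4, 0] → best response Y (payoff 4)
  P2 vs C: payoffs [1, 2, 0] → best response Y (payoff 2)
Mutual best responses: (B,Y) → Nash equilibria.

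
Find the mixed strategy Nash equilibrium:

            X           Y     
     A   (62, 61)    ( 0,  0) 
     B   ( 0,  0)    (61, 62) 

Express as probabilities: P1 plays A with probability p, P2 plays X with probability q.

p = 0.5041, q = 0.4959

Work:
Find probabilities that make opponent indifferent:
P2 chooses q to make P1 indifferent between A and B
P1 chooses p to make P2 indifferent between X and Y
Mixed NE: P1 plays (A: 0.5041, B: 0.4959), P2 plays (X: 0.4959, Y: 0.5041)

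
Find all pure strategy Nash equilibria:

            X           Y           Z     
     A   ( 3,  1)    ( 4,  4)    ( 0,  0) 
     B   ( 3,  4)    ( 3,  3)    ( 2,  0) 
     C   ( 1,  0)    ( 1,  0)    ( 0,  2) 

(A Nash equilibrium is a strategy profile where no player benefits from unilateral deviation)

Nash equilibrium: (A, Y), (B, X)

Work:
Best responses:
  P1 vs X: payoffs [3, 3, 1] → best response A/B (payoff 3)
  P1 vs Y: payoffs [4, 3, 1] → best response A (payoff 4)
  P1 vs Z: payoffs [0, 2, 0] → best response B (payoff 2)
  P2 vs A: payoffs [1, 4, 0] → best response Y (payoff 4)
  P2 vs B: payoffs [4, 3, 0] → best response X (payoff 4)
  P2 vs C: payoffs [0, 0, 2] → best response Z (payoff 2)
Mutual best responses: (A,Y), (B,X) → Nash equilibria.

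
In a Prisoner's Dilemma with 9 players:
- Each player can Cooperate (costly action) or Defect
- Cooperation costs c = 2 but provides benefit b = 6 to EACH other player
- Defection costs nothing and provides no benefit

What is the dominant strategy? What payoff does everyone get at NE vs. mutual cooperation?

Dominant: Defect; NE payoff = 0; Coop payoff = 46

Work:
Defect dominates (saves cost c = 2, benefit to others is external)
NE: All defect → everyone gets 0
If all cooperate: each receives (8)×6 - 2 = 46
Social dilemma: 46 > 0 but NE gives 0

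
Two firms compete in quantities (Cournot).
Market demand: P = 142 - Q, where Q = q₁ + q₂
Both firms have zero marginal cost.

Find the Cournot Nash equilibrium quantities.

q₁* = q₂* = 47.33; P* = 47.33

Work:
Profit: π_i = P·q_i = (a - q_i - q_j)·q_i
FOC: ∂π_i/∂q_i = a - 2q_i - q_j = 0
Reaction function: q_i = (142 - q_j)/2
Symmetry: q* = 142/3 = 47.33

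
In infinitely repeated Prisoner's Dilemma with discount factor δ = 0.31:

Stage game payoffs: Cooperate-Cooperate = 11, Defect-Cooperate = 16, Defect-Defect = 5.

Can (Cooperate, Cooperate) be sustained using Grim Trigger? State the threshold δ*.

δ* = 0.4545; since δ = 0.31 < 0.4545, cooperation cannot be sustained

Work:
For Grim Trigger:
Cooperate forever: 11/(1-δ)
Defect then punished: 16 + 5·δ/(1-δ)
Need: 11/(1-δ) ≥ 16 + 5·δ/(1-δ)
Solving: δ ≥ (T-R)/(T-P) = (16-11)/(16-5) = 0.4545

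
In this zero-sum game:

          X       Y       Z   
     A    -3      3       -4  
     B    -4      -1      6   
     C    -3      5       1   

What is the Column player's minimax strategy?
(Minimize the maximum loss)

Column should play X, value = -3

Work:
Column player minimizes Row's maximum payoff:
Column X: max payoff to Row = -3
Column Y: max payoff to Row = 5
Column Z: max payoff to Row = 6
Minimum is -3, achieved by column X.
Minimax strategy: X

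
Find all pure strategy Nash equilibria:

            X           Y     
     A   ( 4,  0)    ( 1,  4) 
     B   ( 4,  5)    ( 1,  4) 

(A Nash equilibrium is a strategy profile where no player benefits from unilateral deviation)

Nash equilibrium: (A, Y), (B, X)

Work:
Best responses:
  P1 vs X: payoffs [4, 4] → best response A/B (payoff 4)
  P1 vs Y: payoffs [1, 1] → best response A/B (payoff 1)
  P2 vs A: payoffs [0, 4] → best response Y (payoff 4)
  P2 vs B: payoffs [5, 4] → best response X (payoff 5)
Mutual best responses: (A,Y), (B,X) → Nash equilibria.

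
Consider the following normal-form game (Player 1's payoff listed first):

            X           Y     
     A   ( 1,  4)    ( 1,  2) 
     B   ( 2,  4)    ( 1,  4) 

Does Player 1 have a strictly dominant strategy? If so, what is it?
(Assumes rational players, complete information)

No strictly dominant strategy exists for Player 1

Work:
A strategy strictly dominates another if it gives a strictly higher payoff against every opponent action. Compare each pair of P1's strategies column-by-column:
  A vs B: [1 vs 2, 1 vs 1] → A does not strictly dominate B (column X: 1 ≤ 2)
  B vs A: [2 vs 1, 1 vs 1] → B does not strictly dominate A (column Y: 1 ≤ 1)
No single strategy strictly dominates all others → no strictly dominant strategy.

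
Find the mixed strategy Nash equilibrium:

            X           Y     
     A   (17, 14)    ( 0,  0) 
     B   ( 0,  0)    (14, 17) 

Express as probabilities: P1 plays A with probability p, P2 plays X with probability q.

p = 0.5484, q = 0.4516

Work:
Find probabilities that make opponent indifferent:
P2 chooses q to make P1 indifferent between A and B
P1 chooses p to make P2 indifferent between X and Y
Mixed NE: P1 plays (A: 0.5484, B: 0.4516), P2 plays (X: 0.4516, Y: 0.5484)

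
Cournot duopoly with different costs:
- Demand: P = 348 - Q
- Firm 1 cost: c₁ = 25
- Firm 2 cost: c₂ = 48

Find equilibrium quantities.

q₁* = 115.33, q₂* = 92.33

Work:
Reaction: q₁ = (348 - 25 - q₂)/2
Reaction: q₂ = (348 - 48 - q₁)/2
Solve simultaneously:
q₁* = (348 - 2×25 + 48)/3 = 115.33
q₂* = (348 - 2×48 + 25)/3 = 92.33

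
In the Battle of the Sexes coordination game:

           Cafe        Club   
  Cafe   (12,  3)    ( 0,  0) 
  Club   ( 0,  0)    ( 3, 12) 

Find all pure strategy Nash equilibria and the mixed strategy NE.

Pure NE: (Cafe, Cafe) and (Club, Club); Mixed NE: p = 0.8, q = 0.2

Work:
Check pure NE:
(Cafe, Cafe): (12, 3) - no unilateral deviation beneficial
(Club, Club): (3, 12) - no unilateral deviation beneficial
Mixed NE: P1 plays Cafe with p = 0.8, P2 plays Cafe with q = 0.2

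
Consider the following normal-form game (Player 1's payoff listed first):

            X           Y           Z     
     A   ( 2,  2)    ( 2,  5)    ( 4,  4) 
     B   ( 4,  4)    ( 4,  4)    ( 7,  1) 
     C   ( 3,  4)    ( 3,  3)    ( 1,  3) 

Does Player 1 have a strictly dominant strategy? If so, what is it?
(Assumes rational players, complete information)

Yes, Player 1's strictly dominant strategy is B

Work:
A strategy strictly dominates another if it gives a strictly higher payoff against every opponent action. Compare each pair of P1's strategies column-by-column:
  A vs B: [2 vs 4, 2 vs 4, 4 vs 7] → A does not strictly dominate B (column X: 2 ≤ 4)
  A vs C: [2 vs 3, 2 vs 3, 4 vs 1] → A does not strictly dominate C (column X: 2 ≤ 3)
  B vs A: [4 vs 2, 4 vs 2, 7 vs 4] → B strictly dominates A
  B vs C: [4 vs 3, 4 vs 3, 7 vs 1] → B strictly dominates C
  C vs A: [3 vs 2, 3 vs 2, 1 vs 4] → C does not strictly dominate A (column Z: 1 ≤ 4)
  C vs B: [3 vs 4, 3 vs 4, 1 vs 7] → C does not strictly dominate B (column X: 3 ≤ 4)
B strictly dominates every other strategy → strictly dominant.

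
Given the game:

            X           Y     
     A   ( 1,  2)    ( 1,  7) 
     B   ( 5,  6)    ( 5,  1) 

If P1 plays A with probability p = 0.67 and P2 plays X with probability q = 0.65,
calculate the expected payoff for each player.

E[P1] = 2.32, E[P2] = 3.915

Work:
E[P1] = p·q·π₁(A,X) + p·(1-q)·π₁(A,Y) + (1-p)·q·π₁(B,X) + (1-p)·(1-q)·π₁(B,Y)
= 0.67·0.65·1 + 0.67·0.35·1 + 0.33·0.65·5 + 0.33·0.35·5
= 2.32

E[P2] = 3.915 (similar calculation)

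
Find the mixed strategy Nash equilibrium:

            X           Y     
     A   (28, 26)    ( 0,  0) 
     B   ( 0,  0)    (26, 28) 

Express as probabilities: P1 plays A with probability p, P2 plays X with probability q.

p = 0.5185, q = 0.4815

Work:
Find probabilities that make opponent indifferent:
P2 chooses q to make P1 indifferent between A and B
P1 chooses p to make P2 indifferent between X and Y
Mixed NE: P1 plays (A: 0.5185, B: 0.4815), P2 plays (X: 0.4815, Y: 0.5185)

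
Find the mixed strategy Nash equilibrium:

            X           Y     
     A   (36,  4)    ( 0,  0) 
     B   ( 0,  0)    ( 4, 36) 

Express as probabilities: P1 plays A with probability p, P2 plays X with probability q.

p = 0.9, q = 0.1

Work:
Find probabilities that make opponent indifferent:
P2 chooses q to make P1 indifferent between A and B
P1 chooses p to make P2 indifferent between X and Y
Mixed NE: P1 plays (A: 0.9, B: 0.1), P2 plays (X: 0.1, Y: 0.9)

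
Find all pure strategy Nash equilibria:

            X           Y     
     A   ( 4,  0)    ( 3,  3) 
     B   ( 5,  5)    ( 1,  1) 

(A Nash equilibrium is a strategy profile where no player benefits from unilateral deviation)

Nash equilibrium: (A, Y), (B, X)

Work:
Best responses:
  P1 vs X: payoffs [4, 5] → best response B (payoff 5)
  P1 vs Y: payoffs [3, 1] → best response A (payoff 3)
  P2 vs A: payoffs [0, 3] → best response Y (payoff 3)
  P2 vs B: payoffs [5, 1] → best response X (payoff 5)
Mutual best responses: (A,Y), (B,X) → Nash equilibria.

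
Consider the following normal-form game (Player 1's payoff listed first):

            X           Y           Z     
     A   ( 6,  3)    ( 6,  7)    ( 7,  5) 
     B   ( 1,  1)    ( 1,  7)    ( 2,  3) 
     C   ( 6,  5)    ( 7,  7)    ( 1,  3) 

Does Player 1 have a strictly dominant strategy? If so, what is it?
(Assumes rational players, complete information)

No strictly dominant strategy exists for Player 1

Work:
A strategy strictly dominates another if it gives a strictly higher payoff against every opponent action. Compare each pair of P1's strategies column-by-column:
  A vs B: [6 vs 1, 6 vs 1, 7 vs 2] → A strictly dominates B
  A vs C: [6 vs 6, 6 vs 7, 7 vs 1] → A does not strictly dominate C (column X: 6 ≤ 6)
  B vs A: [1 vs 6, 1 vs 6, 2 vs 7] → B does not strictly dominate A (column X: 1 ≤ 6)
  B vs C: [1 vs 6, 1 vs 7, 2 vs 1] → B does not strictly dominate C (column X: 1 ≤ 6)
  C vs A: [6 vs 6, 7 vs 6, 1 vs 7] → C does not strictly dominate A (column X: 6 ≤ 6)
  C vs B: [6 vs 1, 7 vs 1, 1 vs 2] → C does not strictly dominate B (column Z: 1 ≤ 2)
No single strategy strictly dominates all others → no strictly dominant strategy.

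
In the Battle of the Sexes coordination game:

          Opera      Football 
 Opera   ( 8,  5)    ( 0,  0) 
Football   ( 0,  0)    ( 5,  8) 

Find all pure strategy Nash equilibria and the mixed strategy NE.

Pure NE: (Opera, Opera) and (Football, Football); Mixed NE: p = 0.6154, q = 0.3846

Work:
Check pure NE:
(Opera, Opera): (8, 5) - no unilateral deviation beneficial
(Football, Football): (5, 8) - no unilateral deviation beneficial
Mixed NE: P1 plays Opera with p = 0.6154, P2 plays Opera with q = 0.3846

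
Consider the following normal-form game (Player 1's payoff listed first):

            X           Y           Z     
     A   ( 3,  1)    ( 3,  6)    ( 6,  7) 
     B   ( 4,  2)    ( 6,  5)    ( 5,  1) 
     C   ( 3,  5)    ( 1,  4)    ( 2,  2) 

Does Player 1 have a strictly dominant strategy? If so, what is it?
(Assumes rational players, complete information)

No strictly dominant strategy exists for Player 1

Work:
A strategy strictly dominates another if it gives a strictly higher payoff against every opponent action. Compare each pair of P1's strategies column-by-column:
  A vs B: [3 vs 4, 3 vs 6, 6 vs 5] → A does not strictly dominate B (column X: 3 ≤ 4)
  A vs C: [3 vs 3, 3 vs 1, 6 vs 2] → A does not strictly dominate C (column X: 3 ≤ 3)
  B vs A: [4 vs 3, 6 vs 3, 5 vs 6] → B does not strictly dominate A (column Z: 5 ≤ 6)
  B vs C: [4 vs 3, 6 vs 1, 5 vs 2] → B strictly dominates C
  C vs A: [3 vs 3, 1 vs 3, 2 vs 6] → C does not strictly dominate A (column X: 3 ≤ 3)
  C vs B: [3 vs 4, 1 vs 6, 2 vs 5] → C does not strictly dominate B (column X: 3 ≤ 4)
No single strategy strictly dominates all others → no strictly dominant strategy.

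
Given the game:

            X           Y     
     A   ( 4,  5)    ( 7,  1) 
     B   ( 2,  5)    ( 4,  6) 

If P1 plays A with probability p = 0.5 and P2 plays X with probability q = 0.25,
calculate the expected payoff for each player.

E[P1] = 4.875, E[P2] = 3.875

Work:
E[P1] = p·q·π₁(A,X) + p·(1-q)·π₁(A,Y) + (1-p)·q·π₁(B,X) + (1-p)·(1-q)·π₁(B,Y)
= 0.5·0.25·4 + 0.5·0.75·7 + 0.5·0.25·2 + 0.5·0.75·4
= 4.875

E[P2] = 3.875 (similar calculation)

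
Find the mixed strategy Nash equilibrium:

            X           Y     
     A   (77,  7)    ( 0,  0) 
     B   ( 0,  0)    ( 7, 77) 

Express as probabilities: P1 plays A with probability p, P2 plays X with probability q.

p = 0.9167, q = 0.0833

Work:
Find probabilities that make opponent indifferent:
P2 chooses q to make P1 indifferent between A and B
P1 chooses p to make P2 indifferent between X and Y
Mixed NE: P1 plays (A: 0.9167, B: 0.0833), P2 plays (X: 0.0833, Y: 0.9167)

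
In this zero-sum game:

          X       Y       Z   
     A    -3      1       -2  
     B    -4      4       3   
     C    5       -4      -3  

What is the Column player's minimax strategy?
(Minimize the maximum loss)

Column should play Z, value = 3

Work:
Column player minimizes Row's maximum payoff:
Column X: max payoff to Row = 5
Column Y: max payoff to Row = 4
Column Z: max payoff to Row = 3
Minimum is 3, achieved by column Z.
Minimax strategy: Z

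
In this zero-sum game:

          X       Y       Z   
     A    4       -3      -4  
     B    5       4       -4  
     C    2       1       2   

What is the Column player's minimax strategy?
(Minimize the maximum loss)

Column should play Z, value = 2

Work:
Column player minimizes Row's maximum payoff:
Column X: max payoff to Row = 5
Column Y: max payoff to Row = 4
Column Z: max payoff to Row = 2
Minimum is 2, achieved by column Z.
Minimax strategy: Z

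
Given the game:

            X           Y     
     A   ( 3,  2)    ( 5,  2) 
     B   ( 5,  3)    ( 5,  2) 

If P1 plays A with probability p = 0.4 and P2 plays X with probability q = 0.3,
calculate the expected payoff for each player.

E[P1] = 4.76, E[P2] = 2.18

Work:
E[P1] = p·q·π₁(A,X) + p·(1-q)·π₁(A,Y) + (1-p)·q·π₁(B,X) + (1-p)·(1-q)·π₁(B,Y)
= 0.4·0.3·3 + 0.4·0.7·5 + 0.6·0.3·5 + 0.6·0.7·5
= 4.76

E[P2] = 2.18 (similar calculation)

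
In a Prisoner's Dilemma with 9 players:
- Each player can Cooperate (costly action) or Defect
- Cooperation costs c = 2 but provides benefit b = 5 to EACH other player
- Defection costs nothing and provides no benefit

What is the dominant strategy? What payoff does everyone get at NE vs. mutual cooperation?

Dominant: Defect; NE payoff = 0; Coop payoff = 38

Work:
Defect dominates (saves cost c = 2, benefit to others is external)
NE: All defect → everyone gets 0
If all cooperate: each receives (8)×5 - 2 = 38
Social dilemma: 38 > 0 but NE gives 0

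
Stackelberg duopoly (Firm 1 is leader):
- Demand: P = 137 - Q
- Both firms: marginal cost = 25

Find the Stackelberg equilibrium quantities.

q₁* (leader) = 56.0, q₂* (follower) = 28.0

Work:
Follower's reaction: q₂ = (a - c - q₁)/2
Leader substitutes: π₁ = q₁·(a - q₁ - (a-c-q₁)/2 - c)
FOC: q₁* = (137 - 25)/2 = 56.00
Then: q₂* = (137 - 25 - 56.0)/2 = 28.00
Leader has first-mover advantage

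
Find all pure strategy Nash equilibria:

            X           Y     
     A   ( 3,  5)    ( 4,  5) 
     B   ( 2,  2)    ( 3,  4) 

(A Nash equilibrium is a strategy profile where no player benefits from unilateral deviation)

Nash equilibrium: (A, X), (A, Y)

Work:
Best responses:
  P1 vs X: payoffs [3, 2] → best response A (payoff 3)
  P1 vs Y: payoffs [4, 3] → best response A (payoff 4)
  P2 vs A: payoffs [5, 5] → best response X/Y (payoff 5)
  P2 vs B: payoffs [2, 4] → best response Y (payoff 4)
Mutual best responses: (A,X), (A,Y) → Nash equilibria.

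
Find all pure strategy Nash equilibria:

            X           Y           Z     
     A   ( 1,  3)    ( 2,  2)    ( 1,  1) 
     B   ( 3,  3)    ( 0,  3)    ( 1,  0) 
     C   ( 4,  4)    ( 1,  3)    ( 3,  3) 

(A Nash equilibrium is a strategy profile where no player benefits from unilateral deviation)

Nash equilibrium: (C, X)

Work:
Best responses:
  P1 vs X: payoffs [1, 3, 4] → best response C (payoff 4)
  P1 vs Y: payoffs [2, 0, 1] → best response A (payoff 2)
  P1 vs Z: payoffs [1, 1, 3] → best response C (payoff 3)
  P2 vs A: payoffs [3, 2, 1] → best response X (payoff 3)
  P2 vs B: payoffs [3, 3, 0] → best response X/Y (payoff 3)
  P2 vs C: payoffs [4, 3, 3] → best response X (payoff 4)
Mutual best responses: (C,X) → Nash equilibria.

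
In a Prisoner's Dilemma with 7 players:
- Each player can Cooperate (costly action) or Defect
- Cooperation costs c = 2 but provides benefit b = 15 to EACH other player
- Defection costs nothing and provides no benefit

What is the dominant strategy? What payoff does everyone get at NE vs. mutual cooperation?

Dominant: Defect; NE payoff = 0; Coop payoff = 88

Work:
Defect dominates (saves cost c = 2, benefit to others is external)
NE: All defect → everyone gets 0
If all cooperate: each receives (6)×15 - 2 = 88
Social dilemma: 88 > 0 but NE gives 0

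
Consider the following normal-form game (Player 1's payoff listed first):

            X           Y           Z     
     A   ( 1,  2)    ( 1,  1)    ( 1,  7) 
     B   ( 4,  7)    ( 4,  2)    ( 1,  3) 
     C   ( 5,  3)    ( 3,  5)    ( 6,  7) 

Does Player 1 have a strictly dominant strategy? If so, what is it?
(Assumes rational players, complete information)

No strictly dominant strategy exists for Player 1

Work:
A strategy strictly dominates another if it gives a strictly higher payoff against every opponent action. Compare each pair of P1's strategies column-by-column:
  A vs B: [1 vs 4, 1 vs 4, 1 vs 1] → A does not strictly dominate B (column X: 1 ≤ 4)
  A vs C: [1 vs 5, 1 vs 3, 1 vs 6] → A does not strictly dominate C (column X: 1 ≤ 5)
  B vs A: [4 vs 1, 4 vs 1, 1 vs 1] → B does not strictly dominate A (column Z: 1 ≤ 1)
  B vs C: [4 vs 5, 4 vs 3, 1 vs 6] → B does not strictly dominate C (column X: 4 ≤ 5)
  C vs A: [5 vs 1, 3 vs 1, 6 vs 1] → C strictly dominates A
  C vs B: [5 vs 4, 3 vs 4, 6 vs 1] → C does not strictly dominate B (column Y: 3 ≤ 4)
No single strategy strictly dominates all others → no strictly dominant strategy.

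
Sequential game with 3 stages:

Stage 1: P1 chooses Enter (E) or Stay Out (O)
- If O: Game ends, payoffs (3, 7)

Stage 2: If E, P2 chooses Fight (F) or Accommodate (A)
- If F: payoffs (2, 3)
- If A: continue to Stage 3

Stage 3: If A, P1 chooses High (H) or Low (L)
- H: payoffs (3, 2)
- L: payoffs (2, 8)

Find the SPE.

SPE: (O, F, H); Outcome (3, 7)

Work:
Stage 3: P1 chooses H (3 vs 2)
Stage 2: P2: F->3, A->2 (anticipating H). Choose F
Stage 1: P1: O->3, E->2 (anticipating F, H). Choose O
SPE path: O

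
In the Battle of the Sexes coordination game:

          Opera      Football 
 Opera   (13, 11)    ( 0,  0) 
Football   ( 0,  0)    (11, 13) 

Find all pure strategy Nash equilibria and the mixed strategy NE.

Pure NE: (Opera, Opera) and (Football, Football); Mixed NE: p = 0.5417, q = 0.4583

Work:
Check pure NE:
(Opera, Opera): (13, 11) - no unilateral deviation beneficial
(Football, Football): (11, 13) - no unilateral deviation beneficial
Mixed NE: P1 plays Opera with p = 0.5417, P2 plays Opera with q = 0.4583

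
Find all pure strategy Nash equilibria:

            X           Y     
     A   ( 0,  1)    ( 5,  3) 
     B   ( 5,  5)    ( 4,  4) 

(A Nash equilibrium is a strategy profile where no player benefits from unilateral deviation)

Nash equilibrium: (A, Y), (B, X)

Work:
Best responses:
  P1 vs X: payoffs [0, 5] → best response B (payoff 5)
  P1 vs Y: payoffs [5, 4] → best response A (payoff 5)
  P2 vs A: payoffs [1, 3] → best response Y (payoff 3)
  P2 vs B: payoffs [5, 4] → best response X (payoff 5)
Mutual best responses: (A,Y), (B,X) → Nash equilibria.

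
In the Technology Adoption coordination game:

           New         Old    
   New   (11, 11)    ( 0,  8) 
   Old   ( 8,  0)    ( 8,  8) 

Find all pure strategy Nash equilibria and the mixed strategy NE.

Pure NE: (New, New) and (Old, Old); Mixed NE: p = 0.7273, q = 0.7273

Work:
Check pure NE:
(New, New): (11, 11) - no unilateral deviation beneficial
(Old, Old): (8, 8) - no unilateral deviation beneficial
Mixed NE: P1 plays New with p = 0.7273, P2 plays New with q = 0.7273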